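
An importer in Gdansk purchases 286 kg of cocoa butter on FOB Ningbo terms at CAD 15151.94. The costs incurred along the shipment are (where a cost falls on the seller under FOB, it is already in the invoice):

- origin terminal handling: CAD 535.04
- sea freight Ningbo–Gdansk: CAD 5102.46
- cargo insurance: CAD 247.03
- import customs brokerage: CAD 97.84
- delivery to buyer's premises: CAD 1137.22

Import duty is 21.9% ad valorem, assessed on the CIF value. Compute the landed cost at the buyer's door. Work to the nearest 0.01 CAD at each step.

FOB: the seller bears costs until goods are on board at the origin port; the buyer bears freight, insurance and all costs thereafter.
Already in the invoice (seller's account under FOB): origin terminal — exclude.
CIF value = FOB price + freight + insurance = 15151.94 + 5102.46 + 247.03 = 20501.43
Import duty = 20501.43 × 21.9% = 4489.81
Buyer bears: freight 5102.46 + insurance 247.03 + brokerage 97.84 + delivery 1137.22 + duty 4489.81 = 11074.36
Landed cost = invoice 15151.94 + 11074.36 = 26226.30

Total landed cost: CAD 26226.30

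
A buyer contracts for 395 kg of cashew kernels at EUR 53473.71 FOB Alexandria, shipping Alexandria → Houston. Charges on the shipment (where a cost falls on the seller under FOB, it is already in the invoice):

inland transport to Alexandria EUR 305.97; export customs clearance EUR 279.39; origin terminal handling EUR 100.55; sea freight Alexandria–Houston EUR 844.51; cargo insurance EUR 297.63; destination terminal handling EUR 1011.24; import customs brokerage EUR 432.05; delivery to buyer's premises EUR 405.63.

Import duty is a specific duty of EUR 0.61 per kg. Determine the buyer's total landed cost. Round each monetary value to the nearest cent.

FOB: the seller bears costs until goods are on board at the origin port; the buyer bears freight, insurance and all costs thereafter.
Already in the invoice (seller's account under FOB): inland to port, export clearance, origin terminal — exclude.
CIF value = FOB price + freight + insurance = 53473.71 + 844.51 + 297.63 = 54615.85
Import duty = 395 × 0.61 = 240.95
Buyer bears: freight 844.51 + insurance 297.63 + destination terminal 1011.24 + brokerage 432.05 + delivery 405.63 + duty 240.95 = 3232.01
Landed cost = invoice 53473.71 + 3232.01 = 56705.72

Total landed cost: EUR 56705.72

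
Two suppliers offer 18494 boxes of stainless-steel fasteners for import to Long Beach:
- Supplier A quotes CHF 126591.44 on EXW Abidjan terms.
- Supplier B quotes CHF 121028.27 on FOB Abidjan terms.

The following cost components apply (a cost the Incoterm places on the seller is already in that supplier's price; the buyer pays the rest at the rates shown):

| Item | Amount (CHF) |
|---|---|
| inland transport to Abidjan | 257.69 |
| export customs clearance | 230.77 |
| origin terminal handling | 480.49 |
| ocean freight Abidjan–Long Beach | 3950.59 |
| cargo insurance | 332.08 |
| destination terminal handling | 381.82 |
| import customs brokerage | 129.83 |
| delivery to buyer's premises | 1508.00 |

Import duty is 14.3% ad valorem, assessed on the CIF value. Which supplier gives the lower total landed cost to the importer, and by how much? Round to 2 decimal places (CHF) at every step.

Supplier B is cheaper by CHF 7466.22

Supplier A (EXW):
CIF value = EXW price + inland to port + export clearance + origin terminal + freight + insurance = 126591.44 + 257.69 + 230.77 + 480.49 + 3950.59 + 332.08 = 131843.06
Import duty = 131843.06 × 14.3% = 18853.56
Buyer bears (A): 257.69 + 230.77 + 480.49 + 3950.59 + 332.08 + 381.82 + 129.83 + 1508.00 = 7271.27
Landed cost (A) = invoice 126591.44 + 7271.27 + duty 18853.56 = 152716.27
Supplier B (FOB):
CIF value = FOB price + freight + insurance = 121028.27 + 3950.59 + 332.08 = 125310.94
Import duty = 125310.94 × 14.3% = 17919.46
Buyer bears (B): 3950.59 + 332.08 + 381.82 + 129.83 + 1508.00 = 6302.32
Landed cost (B) = invoice 121028.27 + 6302.32 + duty 17919.46 = 145250.05
Difference = |152716.27 − 145250.05| = 7466.22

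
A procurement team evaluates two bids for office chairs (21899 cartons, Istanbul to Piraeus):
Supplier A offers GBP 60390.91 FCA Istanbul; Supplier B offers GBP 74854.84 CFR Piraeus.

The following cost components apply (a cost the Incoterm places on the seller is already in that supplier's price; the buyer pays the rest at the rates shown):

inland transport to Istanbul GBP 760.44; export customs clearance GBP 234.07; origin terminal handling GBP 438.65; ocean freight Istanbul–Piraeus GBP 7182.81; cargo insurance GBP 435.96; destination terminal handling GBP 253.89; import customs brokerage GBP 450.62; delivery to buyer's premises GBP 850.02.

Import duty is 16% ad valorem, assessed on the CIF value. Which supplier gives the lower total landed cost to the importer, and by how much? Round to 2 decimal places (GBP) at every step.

Supplier A is cheaper by GBP 7937.27

Supplier A (FCA):
CIF value = FCA price + origin terminal + freight + insurance = 60390.91 + 438.65 + 7182.81 + 435.96 = 68448.33
Import duty = 68448.33 × 16% = 10951.73
Buyer bears (A): 438.65 + 7182.81 + 435.96 + 253.89 + 450.62 + 850.02 = 9611.95
Landed cost (A) = invoice 60390.91 + 9611.95 + duty 10951.73 = 80954.59
Supplier B (CFR):
CIF value = CFR price + insurance = 74854.84 + 435.96 = 75290.80
Import duty = 75290.80 × 16% = 12046.53
Buyer bears (B): 435.96 + 253.89 + 450.62 + 850.02 = 1990.49
Landed cost (B) = invoice 74854.84 + 1990.49 + duty 12046.53 = 88891.86
Difference = |80954.59 − 88891.86| = 7937.27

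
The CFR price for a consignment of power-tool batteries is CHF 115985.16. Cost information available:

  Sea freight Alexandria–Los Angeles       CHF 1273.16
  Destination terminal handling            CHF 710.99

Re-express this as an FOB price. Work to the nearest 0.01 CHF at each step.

Not relevant to the conversion: destination terminal — on the buyer under both terms; not part of either seller's price.
From CFR to FOB, the seller no longer bears: freight.
FOB price = 115985.16 − 1273.16 = 114712.00

FOB price: CHF 114712.00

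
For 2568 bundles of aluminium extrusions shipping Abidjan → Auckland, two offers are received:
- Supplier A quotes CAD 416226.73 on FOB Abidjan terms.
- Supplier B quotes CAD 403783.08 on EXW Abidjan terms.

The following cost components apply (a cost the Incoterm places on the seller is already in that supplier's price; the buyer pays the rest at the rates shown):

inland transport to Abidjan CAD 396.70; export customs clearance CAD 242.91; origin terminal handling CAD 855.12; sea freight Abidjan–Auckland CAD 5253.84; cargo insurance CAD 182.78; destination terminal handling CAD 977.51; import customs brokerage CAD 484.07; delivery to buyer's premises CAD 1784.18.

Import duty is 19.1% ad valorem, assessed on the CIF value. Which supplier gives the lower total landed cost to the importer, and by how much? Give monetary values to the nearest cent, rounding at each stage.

Supplier B is cheaper by CAD 13040.16

Supplier A (FOB):
CIF value = FOB price + freight + insurance = 416226.73 + 5253.84 + 182.78 = 421663.35
Import duty = 421663.35 × 19.1% = 80537.70
Buyer bears (A): 5253.84 + 182.78 + 977.51 + 484.07 + 1784.18 = 8682.38
Landed cost (A) = invoice 416226.73 + 8682.38 + duty 80537.70 = 505446.81
Supplier B (EXW):
CIF value = EXW price + inland to port + export clearance + origin terminal + freight + insurance = 403783.08 + 396.70 + 242.91 + 855.12 + 5253.84 + 182.78 = 410714.43
Import duty = 410714.43 × 19.1% = 78446.46
Buyer bears (B): 396.70 + 242.91 + 855.12 + 5253.84 + 182.78 + 977.51 + 484.07 + 1784.18 = 10177.11
Landed cost (B) = invoice 403783.08 + 10177.11 + duty 78446.46 = 492406.65
Difference = |505446.81 − 492406.65| = 13040.16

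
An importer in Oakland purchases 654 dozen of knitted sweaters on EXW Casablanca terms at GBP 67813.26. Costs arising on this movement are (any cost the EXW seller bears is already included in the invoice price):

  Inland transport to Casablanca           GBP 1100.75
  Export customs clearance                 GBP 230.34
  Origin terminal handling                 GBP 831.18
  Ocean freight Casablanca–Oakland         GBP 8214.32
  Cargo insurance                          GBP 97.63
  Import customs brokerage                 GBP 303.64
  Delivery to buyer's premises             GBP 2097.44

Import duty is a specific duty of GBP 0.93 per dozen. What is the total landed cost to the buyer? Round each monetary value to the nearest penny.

Total landed cost: GBP 81296.78

EXW: the seller makes goods available at their premises; the buyer bears all onward costs.
CIF value = EXW price + inland to port + export clearance + origin terminal + freight + insurance = 67813.26 + 1100.75 + 230.34 + 831.18 + 8214.32 + 97.63 = 78287.48
Import duty = 654 × 0.93 = 608.22
Buyer bears: inland to port 1100.75 + export clearance 230.34 + origin terminal 831.18 + freight 8214.32 + insurance 97.63 + brokerage 303.64 + delivery 2097.44 + duty 608.22 = 13483.52
Landed cost = invoice 67813.26 + 13483.52 = 81296.78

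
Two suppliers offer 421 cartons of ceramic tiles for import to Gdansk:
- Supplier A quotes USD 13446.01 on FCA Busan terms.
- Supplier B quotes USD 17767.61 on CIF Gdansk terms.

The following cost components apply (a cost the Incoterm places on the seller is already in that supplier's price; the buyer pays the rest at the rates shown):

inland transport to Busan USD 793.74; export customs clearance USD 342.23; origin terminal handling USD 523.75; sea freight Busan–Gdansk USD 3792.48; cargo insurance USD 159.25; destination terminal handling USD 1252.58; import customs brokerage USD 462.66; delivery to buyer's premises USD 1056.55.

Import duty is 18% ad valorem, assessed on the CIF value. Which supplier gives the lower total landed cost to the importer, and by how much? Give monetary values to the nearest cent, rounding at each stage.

Supplier B is cheaper by USD 181.58

Supplier A (FCA):
CIF value = FCA price + origin terminal + freight + insurance = 13446.01 + 523.75 + 3792.48 + 159.25 = 17921.49
Import duty = 17921.49 × 18% = 3225.87
Buyer bears (A): 523.75 + 3792.48 + 159.25 + 1252.58 + 462.66 + 1056.55 = 7247.27
Landed cost (A) = invoice 13446.01 + 7247.27 + duty 3225.87 = 23919.15
Supplier B (CIF):
The CIF price already equals the CIF value: 17767.61
Import duty = 17767.61 × 18% = 3198.17
Buyer bears (B): 1252.58 + 462.66 + 1056.55 = 2771.79
Landed cost (B) = invoice 17767.61 + 2771.79 + duty 3198.17 = 23737.57
Difference = |23919.15 − 23737.57| = 181.58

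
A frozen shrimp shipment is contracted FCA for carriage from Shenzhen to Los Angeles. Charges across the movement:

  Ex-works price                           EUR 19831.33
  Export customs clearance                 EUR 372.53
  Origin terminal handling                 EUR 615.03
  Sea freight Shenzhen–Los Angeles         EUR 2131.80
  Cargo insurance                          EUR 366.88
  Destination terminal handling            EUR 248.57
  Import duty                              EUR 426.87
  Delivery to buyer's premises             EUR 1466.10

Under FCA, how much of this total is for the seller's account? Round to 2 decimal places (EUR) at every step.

Seller's account: EUR 20203.86

FCA: the seller delivers export-cleared goods to the carrier; the buyer bears costs from that point.
Seller's account: goods 19831.33 + export clearance 372.53 = 20203.86
Buyer's account: origin terminal 615.03 + freight 2131.80 + insurance 366.88 + destination terminal 248.57 + duty 426.87 + delivery 1466.10 = 5255.25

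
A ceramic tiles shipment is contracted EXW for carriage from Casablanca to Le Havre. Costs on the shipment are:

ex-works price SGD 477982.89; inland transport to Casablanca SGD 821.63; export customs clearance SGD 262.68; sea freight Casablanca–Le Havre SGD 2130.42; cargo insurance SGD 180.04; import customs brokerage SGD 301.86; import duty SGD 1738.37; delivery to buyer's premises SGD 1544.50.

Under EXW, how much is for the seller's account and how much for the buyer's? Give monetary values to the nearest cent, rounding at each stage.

Seller: SGD 477982.89; buyer: SGD 6979.50

EXW: the seller makes goods available at their premises; the buyer bears all onward costs.
Seller's account: goods 477982.89 = 477982.89
Buyer's account: inland to port 821.63 + export clearance 262.68 + freight 2130.42 + insurance 180.04 + brokerage 301.86 + duty 1738.37 + delivery 1544.50 = 6979.50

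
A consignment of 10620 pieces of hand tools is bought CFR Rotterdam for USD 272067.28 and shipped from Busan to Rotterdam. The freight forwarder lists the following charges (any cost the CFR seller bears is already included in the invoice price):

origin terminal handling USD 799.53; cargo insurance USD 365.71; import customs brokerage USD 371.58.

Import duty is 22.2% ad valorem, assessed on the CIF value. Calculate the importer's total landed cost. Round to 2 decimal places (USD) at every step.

Total landed cost: USD 333284.69

CFR: the seller pays costs through ocean freight to the destination port, but not insurance.
Already in the invoice (seller's account under CFR): origin terminal — exclude.
CIF value = CFR price + insurance = 272067.28 + 365.71 = 272432.99
Import duty = 272432.99 × 22.2% = 60480.12
Buyer bears: insurance 365.71 + brokerage 371.58 + duty 60480.12 = 61217.41
Landed cost = invoice 272067.28 + 61217.41 = 333284.69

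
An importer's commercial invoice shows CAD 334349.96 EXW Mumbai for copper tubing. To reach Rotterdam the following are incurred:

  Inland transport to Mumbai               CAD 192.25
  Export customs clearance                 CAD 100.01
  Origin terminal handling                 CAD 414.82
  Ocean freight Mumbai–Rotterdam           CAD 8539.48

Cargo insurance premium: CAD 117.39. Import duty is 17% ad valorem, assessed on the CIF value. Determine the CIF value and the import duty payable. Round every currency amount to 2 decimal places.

CIF = EXW price + pre-shipment costs + freight + insurance
CIF = 334349.96 + 192.25 + 100.01 + 414.82 + 8539.48 + 117.39 = 343713.91
Import duty = 343713.91 × 17% = 58431.36

CIF value: CAD 343713.91; import duty: CAD 58431.36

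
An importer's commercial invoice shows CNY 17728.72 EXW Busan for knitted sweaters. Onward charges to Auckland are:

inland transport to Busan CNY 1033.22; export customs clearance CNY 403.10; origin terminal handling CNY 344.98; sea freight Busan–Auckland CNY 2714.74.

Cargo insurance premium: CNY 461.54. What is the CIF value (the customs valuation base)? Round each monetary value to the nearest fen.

CIF = EXW price + pre-shipment costs + freight + insurance
CIF = 17728.72 + 1033.22 + 403.10 + 344.98 + 2714.74 + 461.54 = 22686.30

CIF value: CNY 22686.30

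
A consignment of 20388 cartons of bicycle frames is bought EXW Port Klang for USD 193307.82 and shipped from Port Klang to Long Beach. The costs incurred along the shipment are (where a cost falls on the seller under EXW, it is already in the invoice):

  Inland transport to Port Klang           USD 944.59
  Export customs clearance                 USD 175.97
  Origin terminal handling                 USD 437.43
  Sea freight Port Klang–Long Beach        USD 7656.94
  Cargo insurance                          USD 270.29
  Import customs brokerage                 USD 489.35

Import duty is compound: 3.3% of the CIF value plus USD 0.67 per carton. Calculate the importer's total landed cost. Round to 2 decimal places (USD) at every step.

Total landed cost: USD 223634.52

EXW: the seller makes goods available at their premises; the buyer bears all onward costs.
CIF value = EXW price + inland to port + export clearance + origin terminal + freight + insurance = 193307.82 + 944.59 + 175.97 + 437.43 + 7656.94 + 270.29 = 202793.04
Ad valorem component: 202793.04 × 3.3% = 6692.17
Specific component: 20388 × 0.67 = 13659.96
Import duty = 6692.17 + 13659.96 = 20352.13
Buyer bears: inland to port 944.59 + export clearance 175.97 + origin terminal 437.43 + freight 7656.94 + insurance 270.29 + brokerage 489.35 + duty 20352.13 = 30326.70
Landed cost = invoice 193307.82 + 30326.70 = 223634.52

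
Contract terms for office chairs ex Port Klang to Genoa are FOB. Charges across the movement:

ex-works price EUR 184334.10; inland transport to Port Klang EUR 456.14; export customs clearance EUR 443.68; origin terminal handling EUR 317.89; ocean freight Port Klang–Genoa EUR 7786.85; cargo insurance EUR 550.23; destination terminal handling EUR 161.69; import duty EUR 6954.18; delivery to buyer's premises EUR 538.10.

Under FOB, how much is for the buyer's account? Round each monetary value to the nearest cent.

FOB: the seller bears costs until goods are on board at the origin port; the buyer bears freight, insurance and all costs thereafter.
Seller's account: goods 184334.10 + inland to port 456.14 + export clearance 443.68 + origin terminal 317.89 = 185551.81
Buyer's account: freight 7786.85 + insurance 550.23 + destination terminal 161.69 + duty 6954.18 + delivery 538.10 = 15991.05

Buyer's account: EUR 15991.05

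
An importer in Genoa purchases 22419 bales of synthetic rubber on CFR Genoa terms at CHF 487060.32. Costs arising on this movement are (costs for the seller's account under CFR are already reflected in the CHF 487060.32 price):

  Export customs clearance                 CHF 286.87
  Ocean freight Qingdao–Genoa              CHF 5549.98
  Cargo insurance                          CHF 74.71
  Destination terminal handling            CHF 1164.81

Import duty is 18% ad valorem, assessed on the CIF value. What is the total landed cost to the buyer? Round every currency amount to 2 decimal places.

CFR: the seller pays costs through ocean freight to the destination port, but not insurance.
Already in the invoice (seller's account under CFR): export clearance, freight — exclude.
CIF value = CFR price + insurance = 487060.32 + 74.71 = 487135.03
Import duty = 487135.03 × 18% = 87684.31
Buyer bears: insurance 74.71 + destination terminal 1164.81 + duty 87684.31 = 88923.83
Landed cost = invoice 487060.32 + 88923.83 = 575984.15

Total landed cost: CHF 575984.15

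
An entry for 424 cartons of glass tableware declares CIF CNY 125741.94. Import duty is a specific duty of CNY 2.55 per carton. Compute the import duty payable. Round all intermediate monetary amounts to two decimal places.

Import duty = 424 × 2.55 = 1081.20

Import duty: CNY 1081.20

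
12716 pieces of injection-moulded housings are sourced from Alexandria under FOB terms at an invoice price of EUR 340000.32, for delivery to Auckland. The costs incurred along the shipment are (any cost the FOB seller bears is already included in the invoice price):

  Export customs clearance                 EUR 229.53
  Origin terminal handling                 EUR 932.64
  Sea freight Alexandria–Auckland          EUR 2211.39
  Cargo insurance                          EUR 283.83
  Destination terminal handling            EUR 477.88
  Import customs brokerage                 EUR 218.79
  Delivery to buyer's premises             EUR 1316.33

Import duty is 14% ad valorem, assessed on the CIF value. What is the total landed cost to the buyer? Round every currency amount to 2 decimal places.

FOB: the seller bears costs until goods are on board at the origin port; the buyer bears freight, insurance and all costs thereafter.
Already in the invoice (seller's account under FOB): export clearance, origin terminal — exclude.
CIF value = FOB price + freight + insurance = 340000.32 + 2211.39 + 283.83 = 342495.54
Import duty = 342495.54 × 14% = 47949.38
Buyer bears: freight 2211.39 + insurance 283.83 + destination terminal 477.88 + brokerage 218.79 + delivery 1316.33 + duty 47949.38 = 52457.60
Landed cost = invoice 340000.32 + 52457.60 = 392457.92

Total landed cost: EUR 392457.92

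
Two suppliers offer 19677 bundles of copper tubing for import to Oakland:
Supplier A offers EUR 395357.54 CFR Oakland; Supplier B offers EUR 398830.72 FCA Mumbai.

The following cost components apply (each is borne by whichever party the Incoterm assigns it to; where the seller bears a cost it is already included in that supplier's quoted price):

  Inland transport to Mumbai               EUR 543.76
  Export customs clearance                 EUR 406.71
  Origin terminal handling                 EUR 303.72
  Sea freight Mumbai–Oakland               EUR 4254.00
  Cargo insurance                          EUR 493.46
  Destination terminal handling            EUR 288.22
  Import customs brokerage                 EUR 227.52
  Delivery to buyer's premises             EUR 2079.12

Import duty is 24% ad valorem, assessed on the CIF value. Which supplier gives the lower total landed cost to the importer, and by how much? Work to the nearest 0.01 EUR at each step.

Supplier A (CFR):
CIF value = CFR price + insurance = 395357.54 + 493.46 = 395851.00
Import duty = 395851.00 × 24% = 95004.24
Buyer bears (A): 493.46 + 288.22 + 227.52 + 2079.12 = 3088.32
Landed cost (A) = invoice 395357.54 + 3088.32 + duty 95004.24 = 493450.10
Supplier B (FCA):
CIF value = FCA price + origin terminal + freight + insurance = 398830.72 + 303.72 + 4254.00 + 493.46 = 403881.90
Import duty = 403881.90 × 24% = 96931.66
Buyer bears (B): 303.72 + 4254.00 + 493.46 + 288.22 + 227.52 + 2079.12 = 7646.04
Landed cost (B) = invoice 398830.72 + 7646.04 + duty 96931.66 = 503408.42
Difference = |493450.10 − 503408.42| = 9958.32

Supplier A is cheaper by EUR 9958.32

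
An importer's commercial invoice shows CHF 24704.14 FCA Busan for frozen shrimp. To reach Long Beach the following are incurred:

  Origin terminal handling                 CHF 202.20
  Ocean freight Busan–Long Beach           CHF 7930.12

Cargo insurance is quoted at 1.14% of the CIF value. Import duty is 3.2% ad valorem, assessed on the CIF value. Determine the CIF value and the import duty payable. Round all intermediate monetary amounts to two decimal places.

CIF value: CHF 33215.11; import duty: CHF 1062.88

Let C be the CIF value. C = FCA price + pre-shipment costs + freight + 1.14% × C
C − 1.14% × C = 24704.14 + 202.20 + 7930.12
0.9886 × C = 32836.46
C = 32836.46 / 0.9886 = 33215.11
Insurance premium = 1.14% × 33215.11 = 378.65
Import duty = 33215.11 × 3.2% = 1062.88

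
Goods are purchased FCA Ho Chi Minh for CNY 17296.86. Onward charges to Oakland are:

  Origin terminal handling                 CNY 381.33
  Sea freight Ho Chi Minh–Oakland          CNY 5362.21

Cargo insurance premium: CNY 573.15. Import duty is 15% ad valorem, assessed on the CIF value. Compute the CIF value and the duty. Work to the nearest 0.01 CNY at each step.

CIF value: CNY 23613.55; import duty: CNY 3542.03

CIF = FCA price + pre-shipment costs + freight + insurance
CIF = 17296.86 + 381.33 + 5362.21 + 573.15 = 23613.55
Import duty = 23613.55 × 15% = 3542.03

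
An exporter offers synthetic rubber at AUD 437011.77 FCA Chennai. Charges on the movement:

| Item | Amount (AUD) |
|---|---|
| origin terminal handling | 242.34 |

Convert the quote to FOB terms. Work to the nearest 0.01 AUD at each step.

FOB price: AUD 437254.11

From FCA to FOB, the seller additionally bears: origin terminal.
FOB price = 437011.77 + 242.34 = 437254.11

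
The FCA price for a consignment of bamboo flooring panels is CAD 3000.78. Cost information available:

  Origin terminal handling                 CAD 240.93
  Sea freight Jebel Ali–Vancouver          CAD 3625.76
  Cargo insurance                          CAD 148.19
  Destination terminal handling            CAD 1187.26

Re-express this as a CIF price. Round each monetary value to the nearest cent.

Not relevant to the conversion: destination terminal — on the buyer under both terms; not part of either seller's price.
From FCA to CIF, the seller additionally bears: origin terminal, freight, insurance.
CIF price = 3000.78 + 240.93 + 3625.76 + 148.19 = 7015.66

CIF price: CAD 7015.66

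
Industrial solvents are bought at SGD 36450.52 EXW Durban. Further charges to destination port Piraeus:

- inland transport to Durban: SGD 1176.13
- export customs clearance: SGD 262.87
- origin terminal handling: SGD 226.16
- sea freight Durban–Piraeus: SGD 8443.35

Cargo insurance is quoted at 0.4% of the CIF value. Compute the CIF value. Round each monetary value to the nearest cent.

CIF value: SGD 46746.01

Let C be the CIF value. C = EXW price + pre-shipment costs + freight + 0.4% × C
C − 0.4% × C = 36450.52 + 1176.13 + 262.87 + 226.16 + 8443.35
0.996 × C = 46559.03
C = 46559.03 / 0.996 = 46746.01
Insurance premium = 0.4% × 46746.01 = 186.98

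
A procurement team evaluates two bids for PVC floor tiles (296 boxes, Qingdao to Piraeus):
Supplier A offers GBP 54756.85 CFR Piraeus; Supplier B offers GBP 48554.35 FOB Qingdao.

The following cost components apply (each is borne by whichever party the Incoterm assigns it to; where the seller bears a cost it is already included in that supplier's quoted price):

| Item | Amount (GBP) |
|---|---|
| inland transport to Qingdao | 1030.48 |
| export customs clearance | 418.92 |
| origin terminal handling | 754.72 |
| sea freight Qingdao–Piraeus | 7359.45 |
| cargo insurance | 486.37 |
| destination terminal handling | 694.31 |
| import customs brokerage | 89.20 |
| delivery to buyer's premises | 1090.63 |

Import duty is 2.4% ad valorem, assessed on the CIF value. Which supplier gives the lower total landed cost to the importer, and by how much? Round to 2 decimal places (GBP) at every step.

Supplier A is cheaper by GBP 1184.71

Supplier A (CFR):
CIF value = CFR price + insurance = 54756.85 + 486.37 = 55243.22
Import duty = 55243.22 × 2.4% = 1325.84
Buyer bears (A): 486.37 + 694.31 + 89.20 + 1090.63 = 2360.51
Landed cost (A) = invoice 54756.85 + 2360.51 + duty 1325.84 = 58443.20
Supplier B (FOB):
CIF value = FOB price + freight + insurance = 48554.35 + 7359.45 + 486.37 = 56400.17
Import duty = 56400.17 × 2.4% = 1353.60
Buyer bears (B): 7359.45 + 486.37 + 694.31 + 89.20 + 1090.63 = 9719.96
Landed cost (B) = invoice 48554.35 + 9719.96 + duty 1353.60 = 59627.91
Difference = |58443.20 − 59627.91| = 1184.71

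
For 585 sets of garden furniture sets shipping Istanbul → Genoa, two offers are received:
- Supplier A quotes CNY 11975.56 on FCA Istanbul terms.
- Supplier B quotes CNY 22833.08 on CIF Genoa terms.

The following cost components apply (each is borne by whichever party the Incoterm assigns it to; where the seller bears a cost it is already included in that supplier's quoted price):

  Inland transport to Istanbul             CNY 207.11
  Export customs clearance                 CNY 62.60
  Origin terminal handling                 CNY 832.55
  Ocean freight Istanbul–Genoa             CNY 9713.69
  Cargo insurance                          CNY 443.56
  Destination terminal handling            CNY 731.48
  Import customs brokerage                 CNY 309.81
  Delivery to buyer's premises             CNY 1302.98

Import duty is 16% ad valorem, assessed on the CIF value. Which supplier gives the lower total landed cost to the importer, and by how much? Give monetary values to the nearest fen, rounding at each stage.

Supplier A (FCA):
CIF value = FCA price + origin terminal + freight + insurance = 11975.56 + 832.55 + 9713.69 + 443.56 = 22965.36
Import duty = 22965.36 × 16% = 3674.46
Buyer bears (A): 832.55 + 9713.69 + 443.56 + 731.48 + 309.81 + 1302.98 = 13334.07
Landed cost (A) = invoice 11975.56 + 13334.07 + duty 3674.46 = 28984.09
Supplier B (CIF):
The CIF price already equals the CIF value: 22833.08
Import duty = 22833.08 × 16% = 3653.29
Buyer bears (B): 731.48 + 309.81 + 1302.98 = 2344.27
Landed cost (B) = invoice 22833.08 + 2344.27 + duty 3653.29 = 28830.64
Difference = |28984.09 − 28830.64| = 153.45

Supplier B is cheaper by CNY 153.45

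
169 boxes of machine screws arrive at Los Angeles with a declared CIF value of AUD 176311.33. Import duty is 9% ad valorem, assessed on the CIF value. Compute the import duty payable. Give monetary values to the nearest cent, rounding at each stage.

Import duty = 176311.33 × 9% = 15868.02

Import duty: AUD 15868.02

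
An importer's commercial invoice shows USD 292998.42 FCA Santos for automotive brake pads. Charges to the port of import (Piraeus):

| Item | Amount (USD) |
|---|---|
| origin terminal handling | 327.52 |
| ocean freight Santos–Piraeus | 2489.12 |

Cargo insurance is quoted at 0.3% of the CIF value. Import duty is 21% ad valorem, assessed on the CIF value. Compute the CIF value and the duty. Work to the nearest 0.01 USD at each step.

CIF value: USD 296705.18; import duty: USD 62308.09

Let C be the CIF value. C = FCA price + pre-shipment costs + freight + 0.3% × C
C − 0.3% × C = 292998.42 + 327.52 + 2489.12
0.997 × C = 295815.06
C = 295815.06 / 0.997 = 296705.18
Insurance premium = 0.3% × 296705.18 = 890.12
Import duty = 296705.18 × 21% = 62308.09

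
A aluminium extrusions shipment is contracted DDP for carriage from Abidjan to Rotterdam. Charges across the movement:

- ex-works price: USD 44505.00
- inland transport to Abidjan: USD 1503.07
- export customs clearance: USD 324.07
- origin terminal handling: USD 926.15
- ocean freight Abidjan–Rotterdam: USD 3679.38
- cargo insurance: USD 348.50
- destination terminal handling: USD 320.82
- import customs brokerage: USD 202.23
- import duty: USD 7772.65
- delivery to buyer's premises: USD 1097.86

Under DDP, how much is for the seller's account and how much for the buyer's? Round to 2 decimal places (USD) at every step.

Seller: USD 60679.73; buyer: USD 0.00

DDP: the seller bears all costs including import duty.
Seller's account: goods 44505.00 + inland to port 1503.07 + export clearance 324.07 + origin terminal 926.15 + freight 3679.38 + insurance 348.50 + destination terminal 320.82 + brokerage 202.23 + duty 7772.65 + delivery 1097.86 = 60679.73
Buyer's account: 0.00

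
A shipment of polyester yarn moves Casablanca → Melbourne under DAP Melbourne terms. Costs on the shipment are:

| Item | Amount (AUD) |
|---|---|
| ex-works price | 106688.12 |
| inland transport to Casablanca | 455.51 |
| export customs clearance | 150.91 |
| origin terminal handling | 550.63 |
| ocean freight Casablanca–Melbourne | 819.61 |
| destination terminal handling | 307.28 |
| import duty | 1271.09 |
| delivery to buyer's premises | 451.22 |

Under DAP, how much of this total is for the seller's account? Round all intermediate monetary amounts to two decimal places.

DAP: the seller bears all costs to the named destination except import duty and clearance.
Seller's account: goods 106688.12 + inland to port 455.51 + export clearance 150.91 + origin terminal 550.63 + freight 819.61 + destination terminal 307.28 + delivery 451.22 = 109423.28
Buyer's account: duty 1271.09 = 1271.09

Seller's account: AUD 109423.28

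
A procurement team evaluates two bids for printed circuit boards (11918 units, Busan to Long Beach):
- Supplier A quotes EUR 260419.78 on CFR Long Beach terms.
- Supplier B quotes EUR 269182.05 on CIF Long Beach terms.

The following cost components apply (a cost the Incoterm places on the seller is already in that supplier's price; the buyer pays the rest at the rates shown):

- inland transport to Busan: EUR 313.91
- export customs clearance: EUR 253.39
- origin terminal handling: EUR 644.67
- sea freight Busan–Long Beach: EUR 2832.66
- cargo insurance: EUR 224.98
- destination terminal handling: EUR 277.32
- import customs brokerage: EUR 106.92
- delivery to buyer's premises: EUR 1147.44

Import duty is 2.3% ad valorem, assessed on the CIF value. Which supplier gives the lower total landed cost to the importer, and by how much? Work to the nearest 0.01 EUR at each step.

Supplier A is cheaper by EUR 8733.65

Supplier A (CFR):
CIF value = CFR price + insurance = 260419.78 + 224.98 = 260644.76
Import duty = 260644.76 × 2.3% = 5994.83
Buyer bears (A): 224.98 + 277.32 + 106.92 + 1147.44 = 1756.66
Landed cost (A) = invoice 260419.78 + 1756.66 + duty 5994.83 = 268171.27
Supplier B (CIF):
The CIF price already equals the CIF value: 269182.05
Import duty = 269182.05 × 2.3% = 6191.19
Buyer bears (B): 277.32 + 106.92 + 1147.44 = 1531.68
Landed cost (B) = invoice 269182.05 + 1531.68 + duty 6191.19 = 276904.92
Difference = |268171.27 − 276904.92| = 8733.65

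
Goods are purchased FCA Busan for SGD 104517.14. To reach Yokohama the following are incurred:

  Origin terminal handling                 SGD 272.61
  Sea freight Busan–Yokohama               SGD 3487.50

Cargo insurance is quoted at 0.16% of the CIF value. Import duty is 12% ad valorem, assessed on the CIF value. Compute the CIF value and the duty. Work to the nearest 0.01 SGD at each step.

Let C be the CIF value. C = FCA price + pre-shipment costs + freight + 0.16% × C
C − 0.16% × C = 104517.14 + 272.61 + 3487.50
0.9984 × C = 108277.25
C = 108277.25 / 0.9984 = 108450.77
Insurance premium = 0.16% × 108450.77 = 173.52
Import duty = 108450.77 × 12% = 13014.09

CIF value: SGD 108450.77; import duty: SGD 13014.09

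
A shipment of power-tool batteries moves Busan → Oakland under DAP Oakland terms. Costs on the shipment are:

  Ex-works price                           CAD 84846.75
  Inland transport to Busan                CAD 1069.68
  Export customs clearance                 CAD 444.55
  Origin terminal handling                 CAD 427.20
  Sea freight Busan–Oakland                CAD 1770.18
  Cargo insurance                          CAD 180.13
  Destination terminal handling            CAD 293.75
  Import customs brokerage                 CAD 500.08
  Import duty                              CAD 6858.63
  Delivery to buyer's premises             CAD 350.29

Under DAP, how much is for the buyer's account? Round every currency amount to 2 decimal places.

Buyer's account: CAD 7358.71

DAP: the seller bears all costs to the named destination except import duty and clearance.
Seller's account: goods 84846.75 + inland to port 1069.68 + export clearance 444.55 + origin terminal 427.20 + freight 1770.18 + insurance 180.13 + destination terminal 293.75 + delivery 350.29 = 89382.53
Buyer's account: brokerage 500.08 + duty 6858.63 = 7358.71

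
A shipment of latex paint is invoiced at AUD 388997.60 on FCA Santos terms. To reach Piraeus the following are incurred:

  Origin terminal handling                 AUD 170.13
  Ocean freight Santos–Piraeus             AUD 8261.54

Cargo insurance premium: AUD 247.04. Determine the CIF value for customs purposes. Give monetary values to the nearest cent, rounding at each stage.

CIF value: AUD 397676.31

CIF = FCA price + pre-shipment costs + freight + insurance
CIF = 388997.60 + 170.13 + 8261.54 + 247.04 = 397676.31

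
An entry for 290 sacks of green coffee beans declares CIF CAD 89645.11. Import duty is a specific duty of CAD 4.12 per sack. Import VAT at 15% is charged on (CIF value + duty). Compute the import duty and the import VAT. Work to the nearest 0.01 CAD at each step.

Import duty: CAD 1194.80; import VAT: CAD 13625.99

Import duty = 290 × 4.12 = 1194.80
VAT base = CIF + duty = 89645.11 + 1194.80 = 90839.91
Import VAT = 90839.91 × 15% = 13625.99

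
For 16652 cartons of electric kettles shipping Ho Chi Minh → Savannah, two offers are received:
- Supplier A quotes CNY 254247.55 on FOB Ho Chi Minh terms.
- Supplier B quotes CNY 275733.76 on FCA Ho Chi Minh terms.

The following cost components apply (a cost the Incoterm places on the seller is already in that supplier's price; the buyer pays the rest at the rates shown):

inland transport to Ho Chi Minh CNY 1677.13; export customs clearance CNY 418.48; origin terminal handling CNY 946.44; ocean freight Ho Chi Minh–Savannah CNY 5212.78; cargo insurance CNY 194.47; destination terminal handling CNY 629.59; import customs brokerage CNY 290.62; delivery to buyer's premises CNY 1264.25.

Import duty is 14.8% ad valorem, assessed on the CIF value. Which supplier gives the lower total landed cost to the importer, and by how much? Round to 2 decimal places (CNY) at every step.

Supplier A is cheaper by CNY 25752.68

Supplier A (FOB):
CIF value = FOB price + freight + insurance = 254247.55 + 5212.78 + 194.47 = 259654.80
Import duty = 259654.80 × 14.8% = 38428.91
Buyer bears (A): 5212.78 + 194.47 + 629.59 + 290.62 + 1264.25 = 7591.71
Landed cost (A) = invoice 254247.55 + 7591.71 + duty 38428.91 = 300268.17
Supplier B (FCA):
CIF value = FCA price + origin terminal + freight + insurance = 275733.76 + 946.44 + 5212.78 + 194.47 = 282087.45
Import duty = 282087.45 × 14.8% = 41748.94
Buyer bears (B): 946.44 + 5212.78 + 194.47 + 629.59 + 290.62 + 1264.25 = 8538.15
Landed cost (B) = invoice 275733.76 + 8538.15 + duty 41748.94 = 326020.85
Difference = |300268.17 − 326020.85| = 25752.68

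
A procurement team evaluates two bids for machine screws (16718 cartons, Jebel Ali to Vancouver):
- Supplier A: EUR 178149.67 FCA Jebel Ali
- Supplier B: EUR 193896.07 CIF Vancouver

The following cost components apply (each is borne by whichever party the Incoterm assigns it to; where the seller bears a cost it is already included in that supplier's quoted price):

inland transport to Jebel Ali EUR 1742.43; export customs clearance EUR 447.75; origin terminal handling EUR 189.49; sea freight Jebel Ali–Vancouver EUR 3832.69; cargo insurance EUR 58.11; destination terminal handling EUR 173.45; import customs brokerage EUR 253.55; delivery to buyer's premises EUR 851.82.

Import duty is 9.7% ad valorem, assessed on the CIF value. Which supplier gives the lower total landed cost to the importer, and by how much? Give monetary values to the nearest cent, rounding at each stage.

Supplier A (FCA):
CIF value = FCA price + origin terminal + freight + insurance = 178149.67 + 189.49 + 3832.69 + 58.11 = 182229.96
Import duty = 182229.96 × 9.7% = 17676.31
Buyer bears (A): 189.49 + 3832.69 + 58.11 + 173.45 + 253.55 + 851.82 = 5359.11
Landed cost (A) = invoice 178149.67 + 5359.11 + duty 17676.31 = 201185.09
Supplier B (CIF):
The CIF price already equals the CIF value: 193896.07
Import duty = 193896.07 × 9.7% = 18807.92
Buyer bears (B): 173.45 + 253.55 + 851.82 = 1278.82
Landed cost (B) = invoice 193896.07 + 1278.82 + duty 18807.92 = 213982.81
Difference = |201185.09 − 213982.81| = 12797.72

Supplier A is cheaper by EUR 12797.72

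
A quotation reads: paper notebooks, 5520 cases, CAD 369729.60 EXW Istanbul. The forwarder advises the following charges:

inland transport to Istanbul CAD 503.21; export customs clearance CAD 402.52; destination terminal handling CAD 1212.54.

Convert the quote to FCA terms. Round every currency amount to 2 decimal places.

Not relevant to the conversion: destination terminal — on the buyer under both terms; not part of either seller's price.
From EXW to FCA, the seller additionally bears: inland to port, export clearance.
FCA price = 369729.60 + 503.21 + 402.52 = 370635.33

FCA price: CAD 370635.33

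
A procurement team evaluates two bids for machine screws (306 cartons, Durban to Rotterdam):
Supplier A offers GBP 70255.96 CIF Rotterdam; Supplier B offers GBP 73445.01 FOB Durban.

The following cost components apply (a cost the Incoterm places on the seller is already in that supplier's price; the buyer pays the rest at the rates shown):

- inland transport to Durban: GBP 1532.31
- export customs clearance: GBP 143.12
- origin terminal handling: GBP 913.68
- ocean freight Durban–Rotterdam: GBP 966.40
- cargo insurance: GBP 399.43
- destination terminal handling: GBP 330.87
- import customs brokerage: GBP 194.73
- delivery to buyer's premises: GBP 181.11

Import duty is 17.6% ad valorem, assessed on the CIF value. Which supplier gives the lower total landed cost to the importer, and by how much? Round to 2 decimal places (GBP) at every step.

Supplier A is cheaper by GBP 5356.54

Supplier A (CIF):
The CIF price already equals the CIF value: 70255.96
Import duty = 70255.96 × 17.6% = 12365.05
Buyer bears (A): 330.87 + 194.73 + 181.11 = 706.71
Landed cost (A) = invoice 70255.96 + 706.71 + duty 12365.05 = 83327.72
Supplier B (FOB):
CIF value = FOB price + freight + insurance = 73445.01 + 966.40 + 399.43 = 74810.84
Import duty = 74810.84 × 17.6% = 13166.71
Buyer bears (B): 966.40 + 399.43 + 330.87 + 194.73 + 181.11 = 2072.54
Landed cost (B) = invoice 73445.01 + 2072.54 + duty 13166.71 = 88684.26
Difference = |83327.72 − 88684.26| = 5356.54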